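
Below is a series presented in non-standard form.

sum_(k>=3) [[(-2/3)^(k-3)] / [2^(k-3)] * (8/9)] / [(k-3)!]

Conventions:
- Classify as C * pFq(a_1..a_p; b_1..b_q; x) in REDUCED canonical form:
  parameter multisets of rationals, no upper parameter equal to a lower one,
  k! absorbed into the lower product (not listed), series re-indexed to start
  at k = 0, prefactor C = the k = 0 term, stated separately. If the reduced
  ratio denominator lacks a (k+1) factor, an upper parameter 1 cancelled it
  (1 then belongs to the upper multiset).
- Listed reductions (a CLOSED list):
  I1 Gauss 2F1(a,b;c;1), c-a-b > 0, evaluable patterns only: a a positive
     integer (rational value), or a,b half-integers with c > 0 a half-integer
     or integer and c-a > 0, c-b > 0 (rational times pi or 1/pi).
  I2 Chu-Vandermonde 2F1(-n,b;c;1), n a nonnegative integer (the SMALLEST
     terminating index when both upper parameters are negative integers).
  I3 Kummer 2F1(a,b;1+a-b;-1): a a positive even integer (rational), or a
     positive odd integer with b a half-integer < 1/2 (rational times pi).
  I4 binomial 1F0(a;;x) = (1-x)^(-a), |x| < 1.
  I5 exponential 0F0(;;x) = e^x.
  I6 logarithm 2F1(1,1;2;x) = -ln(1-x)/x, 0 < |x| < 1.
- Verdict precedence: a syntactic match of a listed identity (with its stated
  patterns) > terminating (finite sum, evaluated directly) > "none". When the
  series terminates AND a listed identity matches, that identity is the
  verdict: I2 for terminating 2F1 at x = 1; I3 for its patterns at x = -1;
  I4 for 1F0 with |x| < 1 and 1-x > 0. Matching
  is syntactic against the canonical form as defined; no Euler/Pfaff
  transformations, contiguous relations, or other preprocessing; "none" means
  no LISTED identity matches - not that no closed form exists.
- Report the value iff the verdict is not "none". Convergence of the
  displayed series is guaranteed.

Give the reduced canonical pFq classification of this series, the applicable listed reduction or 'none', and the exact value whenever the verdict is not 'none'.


Prefactor 8/9, argument -1/3: 0F0 with upper {-} over lower {-}. Verdict: the I5 exponential reduction fires (the 0F0 exponential series at x = -1/3). Hence: (8/9) * e^(-1/3).

Key observation: x = (-1/3) and the two k-th powers (C = 8/9) combine into one argument.
Ratio: r(k) = (-1/3) * 1 / [(k+1)] ; factor over Q: parameters, x = (-1/3), and C = 8/9.


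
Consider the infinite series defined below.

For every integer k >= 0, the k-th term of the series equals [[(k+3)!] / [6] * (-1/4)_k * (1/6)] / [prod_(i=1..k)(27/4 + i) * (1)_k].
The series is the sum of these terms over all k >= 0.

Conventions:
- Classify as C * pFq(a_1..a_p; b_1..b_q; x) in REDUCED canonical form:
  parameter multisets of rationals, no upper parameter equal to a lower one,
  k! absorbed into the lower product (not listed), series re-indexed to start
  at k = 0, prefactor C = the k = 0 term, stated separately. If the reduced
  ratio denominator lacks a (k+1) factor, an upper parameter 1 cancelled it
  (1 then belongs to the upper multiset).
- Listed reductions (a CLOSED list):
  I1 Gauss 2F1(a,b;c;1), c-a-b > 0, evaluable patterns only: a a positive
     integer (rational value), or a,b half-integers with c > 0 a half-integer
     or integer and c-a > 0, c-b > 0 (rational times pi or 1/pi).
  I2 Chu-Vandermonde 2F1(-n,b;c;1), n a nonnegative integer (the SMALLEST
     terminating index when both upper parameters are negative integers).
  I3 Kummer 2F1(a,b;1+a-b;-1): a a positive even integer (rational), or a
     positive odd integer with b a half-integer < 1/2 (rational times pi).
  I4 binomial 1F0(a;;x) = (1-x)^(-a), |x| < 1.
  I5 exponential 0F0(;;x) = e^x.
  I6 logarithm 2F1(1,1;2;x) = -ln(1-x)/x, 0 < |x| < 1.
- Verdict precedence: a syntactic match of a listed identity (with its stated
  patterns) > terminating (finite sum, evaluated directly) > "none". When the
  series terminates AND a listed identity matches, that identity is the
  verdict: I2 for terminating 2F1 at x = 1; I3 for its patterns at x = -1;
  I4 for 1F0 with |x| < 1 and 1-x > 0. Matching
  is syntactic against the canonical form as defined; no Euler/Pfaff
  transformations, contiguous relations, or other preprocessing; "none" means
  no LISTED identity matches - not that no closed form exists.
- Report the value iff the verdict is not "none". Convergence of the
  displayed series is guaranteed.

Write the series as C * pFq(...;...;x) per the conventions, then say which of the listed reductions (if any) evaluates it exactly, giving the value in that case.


This is 1/6 * 2F1(-1/4, 4; 31/4; 1) in reduced canonical form. Verdict: Gauss (I1, integer-parameter pattern) matches (x = 1: the Gamma ratio telescopes since c-a-b = 4 > 0 and a = 4 in Z>0). Its exact value is 3933/28672.

The tell: from the first term 1/6: the lower running product (prefactor 1/6) is a rising factorial.
Adjacent-term ratio: r(k) = 1 * (k-1/4) (k+4) / [(k+31/4) (k+1)] ; factor over Q: parameters, x = 1, and C = 1/6.


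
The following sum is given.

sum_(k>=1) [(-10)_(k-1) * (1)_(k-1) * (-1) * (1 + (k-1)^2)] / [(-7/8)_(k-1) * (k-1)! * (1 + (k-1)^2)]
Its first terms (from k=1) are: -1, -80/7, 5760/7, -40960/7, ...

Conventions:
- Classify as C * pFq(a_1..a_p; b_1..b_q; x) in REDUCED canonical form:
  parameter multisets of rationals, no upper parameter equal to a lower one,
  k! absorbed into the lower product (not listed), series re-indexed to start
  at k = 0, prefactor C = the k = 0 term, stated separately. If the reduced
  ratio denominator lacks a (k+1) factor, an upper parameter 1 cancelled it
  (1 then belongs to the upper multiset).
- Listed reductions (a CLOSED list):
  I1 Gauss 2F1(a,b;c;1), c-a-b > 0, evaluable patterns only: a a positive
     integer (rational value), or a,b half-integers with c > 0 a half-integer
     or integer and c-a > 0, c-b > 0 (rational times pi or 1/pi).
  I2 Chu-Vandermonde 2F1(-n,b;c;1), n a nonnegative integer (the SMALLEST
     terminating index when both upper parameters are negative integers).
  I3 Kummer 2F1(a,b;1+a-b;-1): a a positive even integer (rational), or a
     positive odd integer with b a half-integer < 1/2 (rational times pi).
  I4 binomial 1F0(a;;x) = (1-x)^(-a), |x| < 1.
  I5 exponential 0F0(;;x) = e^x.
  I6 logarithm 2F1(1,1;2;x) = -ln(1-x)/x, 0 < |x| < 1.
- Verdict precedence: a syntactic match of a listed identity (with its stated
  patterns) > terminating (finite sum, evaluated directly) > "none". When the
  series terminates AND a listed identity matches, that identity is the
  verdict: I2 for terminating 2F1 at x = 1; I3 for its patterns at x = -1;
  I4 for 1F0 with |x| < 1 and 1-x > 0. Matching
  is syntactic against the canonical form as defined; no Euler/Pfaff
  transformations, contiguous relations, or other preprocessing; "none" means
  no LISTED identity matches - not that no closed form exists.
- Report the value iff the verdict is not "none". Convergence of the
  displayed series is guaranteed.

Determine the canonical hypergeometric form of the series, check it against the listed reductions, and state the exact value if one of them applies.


Reduced: x = 1, 2F1, upper = {-10, 1}, lower = {-7/8}, C = -1. Verdict: the Chu-Vandermonde identity I2 matches (terminating 2F1 at x = 1 with n = 10, b = 1, c = -7/8). Sum: 3/13.

Key step: from the first term -1: the factor k^2 + 1 cancels (top and bottom), leaving C = -1.
Step ratio: r(k) = 1 * (k-10) (k+1) / [(k-7/8) (k+1)] - poly over poly, x = 1 from leading terms; C = -1 at k = 0.


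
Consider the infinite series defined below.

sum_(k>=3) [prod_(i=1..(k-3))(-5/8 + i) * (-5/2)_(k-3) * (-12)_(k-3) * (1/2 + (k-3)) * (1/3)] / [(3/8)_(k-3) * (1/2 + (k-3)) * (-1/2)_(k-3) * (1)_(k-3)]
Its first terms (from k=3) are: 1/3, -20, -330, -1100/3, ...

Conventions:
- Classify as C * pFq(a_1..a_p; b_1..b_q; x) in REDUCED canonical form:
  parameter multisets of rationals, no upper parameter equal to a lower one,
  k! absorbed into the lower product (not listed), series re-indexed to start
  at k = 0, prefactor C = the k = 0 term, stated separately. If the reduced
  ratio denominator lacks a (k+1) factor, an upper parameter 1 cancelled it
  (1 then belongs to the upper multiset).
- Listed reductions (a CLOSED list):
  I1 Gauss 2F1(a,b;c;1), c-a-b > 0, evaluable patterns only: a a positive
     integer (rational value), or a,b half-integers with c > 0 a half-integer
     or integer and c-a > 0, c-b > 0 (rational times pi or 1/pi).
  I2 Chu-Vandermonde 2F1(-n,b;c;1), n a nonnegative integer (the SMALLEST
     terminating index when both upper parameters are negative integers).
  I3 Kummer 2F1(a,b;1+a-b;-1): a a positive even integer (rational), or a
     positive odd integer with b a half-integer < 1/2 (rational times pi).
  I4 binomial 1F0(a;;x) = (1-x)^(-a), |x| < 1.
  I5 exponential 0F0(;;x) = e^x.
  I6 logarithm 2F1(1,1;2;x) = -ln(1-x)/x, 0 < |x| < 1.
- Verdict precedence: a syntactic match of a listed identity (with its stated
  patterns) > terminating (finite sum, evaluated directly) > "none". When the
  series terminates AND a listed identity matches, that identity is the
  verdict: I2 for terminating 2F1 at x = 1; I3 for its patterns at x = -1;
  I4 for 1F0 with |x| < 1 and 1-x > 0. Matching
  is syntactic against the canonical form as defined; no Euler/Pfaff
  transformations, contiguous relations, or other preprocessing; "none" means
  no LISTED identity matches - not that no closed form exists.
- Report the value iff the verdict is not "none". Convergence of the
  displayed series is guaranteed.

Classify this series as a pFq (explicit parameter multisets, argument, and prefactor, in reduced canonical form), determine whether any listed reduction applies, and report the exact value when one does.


This is 1/3 * 2F1(-12, -5/2; -1/2; 1) in reduced canonical form. Verdict: Vandermonde's identity (I2) fires (terminating 2F1 at x = 1 with n = 12, b = -5/2, c = -1/2). Sum: -4194304/6783.

The tell: t_0 = 1/3 here, and (1)_k (prefactor 1/3) is k! itself.
Ratio: r(k) = 1 * (k-12) (k-5/2) / [(k-1/2) (k+1)] - rational; roots negated = parameters, x = 1, C = 1/3.


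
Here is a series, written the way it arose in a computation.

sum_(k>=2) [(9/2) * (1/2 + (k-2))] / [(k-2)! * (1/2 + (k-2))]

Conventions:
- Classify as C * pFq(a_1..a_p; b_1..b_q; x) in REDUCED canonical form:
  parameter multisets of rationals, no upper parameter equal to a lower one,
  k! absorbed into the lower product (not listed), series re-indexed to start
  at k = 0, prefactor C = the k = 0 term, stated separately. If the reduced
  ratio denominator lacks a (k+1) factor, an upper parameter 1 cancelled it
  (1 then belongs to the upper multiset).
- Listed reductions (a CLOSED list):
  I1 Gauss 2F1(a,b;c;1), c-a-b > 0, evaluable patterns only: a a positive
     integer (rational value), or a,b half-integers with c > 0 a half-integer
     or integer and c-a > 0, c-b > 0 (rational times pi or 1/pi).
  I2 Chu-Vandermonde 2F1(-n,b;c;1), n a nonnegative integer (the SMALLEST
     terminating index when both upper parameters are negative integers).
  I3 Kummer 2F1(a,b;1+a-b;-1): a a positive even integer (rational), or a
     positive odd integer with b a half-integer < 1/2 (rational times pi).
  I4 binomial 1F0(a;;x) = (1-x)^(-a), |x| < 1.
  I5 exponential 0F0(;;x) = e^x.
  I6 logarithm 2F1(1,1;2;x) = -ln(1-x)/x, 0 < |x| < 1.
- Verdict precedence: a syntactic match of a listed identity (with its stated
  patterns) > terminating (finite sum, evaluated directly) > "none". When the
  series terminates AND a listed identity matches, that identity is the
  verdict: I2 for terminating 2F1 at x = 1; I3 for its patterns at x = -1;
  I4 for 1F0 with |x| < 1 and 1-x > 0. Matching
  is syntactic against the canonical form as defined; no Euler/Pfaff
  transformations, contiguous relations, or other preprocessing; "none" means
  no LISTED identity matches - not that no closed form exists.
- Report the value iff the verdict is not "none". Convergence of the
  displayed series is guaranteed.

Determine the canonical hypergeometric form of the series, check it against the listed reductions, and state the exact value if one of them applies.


x = 1 here; the reduced form reads 0F0, upper {-}, lower {-}, C = 9/2. Verdict: the I5 exponential reduction fires (the 0F0 exponential series at x = 1). Value: (9/2) * e^(1).

Key step: x = 1 and the factor k + 1/2 cancels (top and bottom), leaving prefactor 9/2.
Term ratio: r(k) = 1 * 1 / [(k+1)] - rational in k. x = 1; t_0 = 9/2; negate the roots.


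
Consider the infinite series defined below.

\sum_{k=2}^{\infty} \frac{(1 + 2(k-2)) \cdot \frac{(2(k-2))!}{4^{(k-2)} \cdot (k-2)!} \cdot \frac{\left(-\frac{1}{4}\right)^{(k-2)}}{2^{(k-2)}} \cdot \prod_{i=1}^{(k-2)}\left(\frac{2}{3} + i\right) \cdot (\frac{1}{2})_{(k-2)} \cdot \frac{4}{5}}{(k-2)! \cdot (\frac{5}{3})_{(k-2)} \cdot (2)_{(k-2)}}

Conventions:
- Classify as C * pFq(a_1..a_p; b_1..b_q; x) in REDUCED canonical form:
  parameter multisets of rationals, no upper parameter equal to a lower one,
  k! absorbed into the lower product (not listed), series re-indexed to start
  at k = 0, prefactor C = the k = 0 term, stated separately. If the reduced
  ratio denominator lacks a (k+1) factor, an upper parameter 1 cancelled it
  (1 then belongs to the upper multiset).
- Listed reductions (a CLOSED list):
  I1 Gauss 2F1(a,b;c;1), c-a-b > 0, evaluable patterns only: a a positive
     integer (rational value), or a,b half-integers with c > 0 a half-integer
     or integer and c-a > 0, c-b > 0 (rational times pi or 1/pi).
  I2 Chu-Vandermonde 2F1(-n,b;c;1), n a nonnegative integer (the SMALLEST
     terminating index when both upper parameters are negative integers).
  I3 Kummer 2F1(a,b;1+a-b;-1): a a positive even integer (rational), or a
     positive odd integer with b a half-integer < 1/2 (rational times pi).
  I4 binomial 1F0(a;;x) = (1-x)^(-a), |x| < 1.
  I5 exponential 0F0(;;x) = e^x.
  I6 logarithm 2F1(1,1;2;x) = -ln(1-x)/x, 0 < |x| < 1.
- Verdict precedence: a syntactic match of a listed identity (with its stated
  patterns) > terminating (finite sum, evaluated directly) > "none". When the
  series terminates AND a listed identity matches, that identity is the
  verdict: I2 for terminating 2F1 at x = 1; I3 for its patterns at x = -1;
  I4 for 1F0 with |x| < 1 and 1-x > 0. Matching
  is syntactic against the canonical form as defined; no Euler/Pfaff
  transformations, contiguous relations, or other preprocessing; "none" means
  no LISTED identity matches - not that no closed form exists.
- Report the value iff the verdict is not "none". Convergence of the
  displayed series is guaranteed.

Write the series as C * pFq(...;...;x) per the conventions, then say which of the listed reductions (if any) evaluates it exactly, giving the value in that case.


This is \frac{4}{5} * 2F1(\frac{1}{2}, \frac{3}{2}; 2; -\frac{1}{8}) in reduced canonical form. Verdict: none. A 2F1 with upper {\frac{1}{2}, \frac{3}{2}} fits none of I1-I6 at x = -\frac{1}{8}; the sum runs forever.

Structural cue: t_0 being \frac{4}{5}, the (2k+1) factor (prefactor 4/5) shifts (1/2)_k to (3/2)_k.
Ratio: r(k) = -\frac{1}{8} * (k+\frac{1}{2}) (k+\frac{3}{2}) / [(k+2) (k+1)] - rational in k. x = -\frac{1}{8}; t_0 = \frac{4}{5}; negate the roots.


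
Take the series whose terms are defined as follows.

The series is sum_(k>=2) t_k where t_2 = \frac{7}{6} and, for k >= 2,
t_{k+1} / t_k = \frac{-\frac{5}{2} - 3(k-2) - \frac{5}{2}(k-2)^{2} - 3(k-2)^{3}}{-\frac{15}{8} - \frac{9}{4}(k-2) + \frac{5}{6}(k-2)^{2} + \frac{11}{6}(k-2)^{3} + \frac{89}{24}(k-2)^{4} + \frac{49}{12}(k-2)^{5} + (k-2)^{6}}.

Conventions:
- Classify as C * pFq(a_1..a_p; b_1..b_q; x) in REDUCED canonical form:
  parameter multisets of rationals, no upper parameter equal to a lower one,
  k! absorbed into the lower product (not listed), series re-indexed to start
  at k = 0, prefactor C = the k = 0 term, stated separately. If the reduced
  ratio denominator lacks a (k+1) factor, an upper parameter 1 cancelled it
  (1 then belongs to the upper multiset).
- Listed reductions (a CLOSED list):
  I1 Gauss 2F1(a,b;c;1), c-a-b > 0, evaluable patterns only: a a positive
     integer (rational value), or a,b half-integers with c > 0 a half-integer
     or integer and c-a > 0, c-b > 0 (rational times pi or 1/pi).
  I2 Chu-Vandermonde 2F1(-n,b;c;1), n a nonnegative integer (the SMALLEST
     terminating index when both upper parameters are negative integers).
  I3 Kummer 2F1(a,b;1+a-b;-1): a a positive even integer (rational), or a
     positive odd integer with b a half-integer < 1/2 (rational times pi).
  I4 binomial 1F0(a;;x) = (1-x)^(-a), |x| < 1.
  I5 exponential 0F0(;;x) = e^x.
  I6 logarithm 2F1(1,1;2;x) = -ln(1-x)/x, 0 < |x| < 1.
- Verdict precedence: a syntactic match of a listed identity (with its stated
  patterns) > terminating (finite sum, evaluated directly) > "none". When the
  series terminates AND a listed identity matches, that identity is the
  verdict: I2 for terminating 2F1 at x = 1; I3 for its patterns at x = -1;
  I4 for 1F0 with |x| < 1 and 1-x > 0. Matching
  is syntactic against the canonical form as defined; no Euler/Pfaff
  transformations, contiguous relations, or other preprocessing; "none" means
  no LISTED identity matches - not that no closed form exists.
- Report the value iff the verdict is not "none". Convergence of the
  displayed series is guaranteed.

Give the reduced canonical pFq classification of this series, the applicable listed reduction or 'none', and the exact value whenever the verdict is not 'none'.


Prefactor \frac{7}{6}, argument -3: 0F2 with upper {-} over lower {-\frac{3}{4}, 3}. Verdict: none - at argument -3 the multisets {-} ; {-\frac{3}{4}, 3} match no listed identity.

Key step: with t_0 = \frac{7}{6}, the parameter 5/6 appears in both the upper and lower lists and cancels (alongside the other common factor).
Step ratio: r(k) = -3 * 1 / [(k-\frac{3}{4}) (k+3) (k+1)] ; factor over Q: parameters, x = -3, and C = \frac{7}{6}.


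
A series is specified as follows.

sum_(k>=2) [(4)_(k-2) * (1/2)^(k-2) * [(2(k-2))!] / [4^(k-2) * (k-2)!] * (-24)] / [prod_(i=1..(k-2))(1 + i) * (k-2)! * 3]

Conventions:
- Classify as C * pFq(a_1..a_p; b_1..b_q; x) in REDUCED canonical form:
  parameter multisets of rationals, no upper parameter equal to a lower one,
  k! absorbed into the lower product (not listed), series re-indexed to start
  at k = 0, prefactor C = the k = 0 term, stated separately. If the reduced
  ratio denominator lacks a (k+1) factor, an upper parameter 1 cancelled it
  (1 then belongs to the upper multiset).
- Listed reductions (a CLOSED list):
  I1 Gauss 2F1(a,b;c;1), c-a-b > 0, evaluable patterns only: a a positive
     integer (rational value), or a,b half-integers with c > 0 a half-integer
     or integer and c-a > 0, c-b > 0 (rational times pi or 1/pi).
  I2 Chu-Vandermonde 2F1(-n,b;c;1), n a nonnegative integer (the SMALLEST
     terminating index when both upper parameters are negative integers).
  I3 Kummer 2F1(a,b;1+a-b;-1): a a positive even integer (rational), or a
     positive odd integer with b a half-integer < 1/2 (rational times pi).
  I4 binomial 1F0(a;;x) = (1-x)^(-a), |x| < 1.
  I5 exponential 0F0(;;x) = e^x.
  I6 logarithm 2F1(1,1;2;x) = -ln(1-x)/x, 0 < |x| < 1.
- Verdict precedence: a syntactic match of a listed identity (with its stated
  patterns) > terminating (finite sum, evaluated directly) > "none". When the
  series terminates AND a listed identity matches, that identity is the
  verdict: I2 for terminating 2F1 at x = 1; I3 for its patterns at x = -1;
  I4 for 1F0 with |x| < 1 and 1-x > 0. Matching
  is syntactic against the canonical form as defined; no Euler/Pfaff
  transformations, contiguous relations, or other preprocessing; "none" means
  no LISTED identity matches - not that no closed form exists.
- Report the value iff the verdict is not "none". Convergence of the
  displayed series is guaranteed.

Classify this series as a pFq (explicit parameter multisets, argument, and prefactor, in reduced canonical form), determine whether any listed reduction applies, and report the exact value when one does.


Canonical form: C = -8 times 2F1 with upper {1/2, 4}, lower {2}, x = 1/2. Verdict: none here - no I1-I6 shape fits x = 1/2 with lower {2}.

The tell: with t_0 = -8, the lower running product (prefactor -8) is a rising factorial.
Term ratio: r(k) = (1/2) * (k+1/2) (k+4) / [(k+2) (k+1)] ; factor over Q: parameters, x = (1/2), and C = -8.


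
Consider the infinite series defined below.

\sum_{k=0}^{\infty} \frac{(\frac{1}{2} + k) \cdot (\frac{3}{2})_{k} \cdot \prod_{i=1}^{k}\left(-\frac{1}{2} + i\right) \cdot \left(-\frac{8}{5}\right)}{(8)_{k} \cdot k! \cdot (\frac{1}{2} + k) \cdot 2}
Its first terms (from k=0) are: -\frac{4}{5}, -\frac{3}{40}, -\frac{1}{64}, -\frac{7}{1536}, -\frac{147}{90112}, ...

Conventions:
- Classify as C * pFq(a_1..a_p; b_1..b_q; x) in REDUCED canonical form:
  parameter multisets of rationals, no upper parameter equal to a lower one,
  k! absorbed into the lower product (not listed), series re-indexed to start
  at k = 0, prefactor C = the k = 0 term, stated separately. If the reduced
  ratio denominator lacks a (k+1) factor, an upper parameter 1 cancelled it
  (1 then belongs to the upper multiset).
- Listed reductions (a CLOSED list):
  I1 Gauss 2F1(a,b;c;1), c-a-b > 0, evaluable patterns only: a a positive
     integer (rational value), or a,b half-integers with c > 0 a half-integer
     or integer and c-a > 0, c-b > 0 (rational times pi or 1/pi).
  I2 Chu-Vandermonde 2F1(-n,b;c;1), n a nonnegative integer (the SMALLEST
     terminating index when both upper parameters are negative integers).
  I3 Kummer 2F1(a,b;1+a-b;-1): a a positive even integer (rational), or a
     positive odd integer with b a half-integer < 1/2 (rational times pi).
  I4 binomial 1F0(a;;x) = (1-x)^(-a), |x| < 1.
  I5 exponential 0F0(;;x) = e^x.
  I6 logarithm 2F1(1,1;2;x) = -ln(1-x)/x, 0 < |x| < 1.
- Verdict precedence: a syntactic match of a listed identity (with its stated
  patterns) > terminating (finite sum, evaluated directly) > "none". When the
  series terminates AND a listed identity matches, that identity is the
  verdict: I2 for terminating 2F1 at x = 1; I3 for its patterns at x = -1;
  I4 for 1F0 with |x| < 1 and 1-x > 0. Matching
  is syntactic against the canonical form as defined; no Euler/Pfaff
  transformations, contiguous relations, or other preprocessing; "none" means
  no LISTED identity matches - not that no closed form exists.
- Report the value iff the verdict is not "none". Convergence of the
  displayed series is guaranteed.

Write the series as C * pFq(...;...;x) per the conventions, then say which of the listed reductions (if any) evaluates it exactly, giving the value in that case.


With C = -\frac{4}{5}: the canonical form is 2F1(\frac{1}{2}, \frac{3}{2}; 8; 1). Verdict: Gauss's theorem I1 (half-integer case) fires (x = 1; upper {\frac{1}{2}, \frac{3}{2}} half-integers, c = 8 in the evaluable pattern). Exact value: \left(-\frac{4194304}{1486485}\right) / \pi.

Key step: x = 1 and the running product (C = -4/5, x = 1) telescopes to a rising factorial.
Ratio: r(k) = 1 * (k+\frac{1}{2}) (k+\frac{3}{2}) / [(k+8) (k+1)] - poly over poly, x = 1 from leading terms; C = -\frac{4}{5} at k = 0.


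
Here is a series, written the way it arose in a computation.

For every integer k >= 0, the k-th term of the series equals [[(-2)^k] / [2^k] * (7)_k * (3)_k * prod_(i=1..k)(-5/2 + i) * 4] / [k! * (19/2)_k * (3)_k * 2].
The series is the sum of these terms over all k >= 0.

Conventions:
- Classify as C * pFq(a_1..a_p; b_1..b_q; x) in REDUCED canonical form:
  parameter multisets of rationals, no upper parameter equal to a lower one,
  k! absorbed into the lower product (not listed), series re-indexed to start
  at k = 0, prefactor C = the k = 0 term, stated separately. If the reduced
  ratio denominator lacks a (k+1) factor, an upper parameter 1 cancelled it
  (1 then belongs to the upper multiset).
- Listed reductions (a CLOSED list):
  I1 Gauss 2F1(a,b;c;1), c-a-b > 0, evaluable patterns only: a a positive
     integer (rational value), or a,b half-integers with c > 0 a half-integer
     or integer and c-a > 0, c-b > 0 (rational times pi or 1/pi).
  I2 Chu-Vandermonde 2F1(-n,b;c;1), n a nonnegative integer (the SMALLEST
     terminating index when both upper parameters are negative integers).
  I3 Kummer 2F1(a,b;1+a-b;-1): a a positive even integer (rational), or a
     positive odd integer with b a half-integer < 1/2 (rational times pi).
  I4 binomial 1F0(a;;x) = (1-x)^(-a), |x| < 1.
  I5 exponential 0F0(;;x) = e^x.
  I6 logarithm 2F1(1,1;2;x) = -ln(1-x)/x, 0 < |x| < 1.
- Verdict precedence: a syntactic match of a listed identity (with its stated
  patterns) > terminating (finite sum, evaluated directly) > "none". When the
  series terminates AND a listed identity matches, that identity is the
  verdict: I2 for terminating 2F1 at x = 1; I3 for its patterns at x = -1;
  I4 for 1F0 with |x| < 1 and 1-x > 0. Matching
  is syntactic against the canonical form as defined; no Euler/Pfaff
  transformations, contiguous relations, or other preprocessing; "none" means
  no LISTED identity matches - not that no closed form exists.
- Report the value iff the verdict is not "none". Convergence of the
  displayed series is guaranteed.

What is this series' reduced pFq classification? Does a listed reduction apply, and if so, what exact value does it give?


This is 2 * 2F1(-3/2, 7; 19/2; -1) in reduced canonical form. Verdict: this is the Kummer evaluation I3 (x = -1; c = 19/2 equals 1+a-b for upper {-3/2, 7}: listed pattern). Its exact value is (765765/524288) * pi.

Key observation: x = (-1) and the constant factors (prefactor 2) combine into one prefactor.
Term ratio: r(k) = (-1) * (k-3/2) (k+7) / [(k+19/2) (k+1)] - rational in k, leading ratio (-1); with t_0 = 2, classification follows.


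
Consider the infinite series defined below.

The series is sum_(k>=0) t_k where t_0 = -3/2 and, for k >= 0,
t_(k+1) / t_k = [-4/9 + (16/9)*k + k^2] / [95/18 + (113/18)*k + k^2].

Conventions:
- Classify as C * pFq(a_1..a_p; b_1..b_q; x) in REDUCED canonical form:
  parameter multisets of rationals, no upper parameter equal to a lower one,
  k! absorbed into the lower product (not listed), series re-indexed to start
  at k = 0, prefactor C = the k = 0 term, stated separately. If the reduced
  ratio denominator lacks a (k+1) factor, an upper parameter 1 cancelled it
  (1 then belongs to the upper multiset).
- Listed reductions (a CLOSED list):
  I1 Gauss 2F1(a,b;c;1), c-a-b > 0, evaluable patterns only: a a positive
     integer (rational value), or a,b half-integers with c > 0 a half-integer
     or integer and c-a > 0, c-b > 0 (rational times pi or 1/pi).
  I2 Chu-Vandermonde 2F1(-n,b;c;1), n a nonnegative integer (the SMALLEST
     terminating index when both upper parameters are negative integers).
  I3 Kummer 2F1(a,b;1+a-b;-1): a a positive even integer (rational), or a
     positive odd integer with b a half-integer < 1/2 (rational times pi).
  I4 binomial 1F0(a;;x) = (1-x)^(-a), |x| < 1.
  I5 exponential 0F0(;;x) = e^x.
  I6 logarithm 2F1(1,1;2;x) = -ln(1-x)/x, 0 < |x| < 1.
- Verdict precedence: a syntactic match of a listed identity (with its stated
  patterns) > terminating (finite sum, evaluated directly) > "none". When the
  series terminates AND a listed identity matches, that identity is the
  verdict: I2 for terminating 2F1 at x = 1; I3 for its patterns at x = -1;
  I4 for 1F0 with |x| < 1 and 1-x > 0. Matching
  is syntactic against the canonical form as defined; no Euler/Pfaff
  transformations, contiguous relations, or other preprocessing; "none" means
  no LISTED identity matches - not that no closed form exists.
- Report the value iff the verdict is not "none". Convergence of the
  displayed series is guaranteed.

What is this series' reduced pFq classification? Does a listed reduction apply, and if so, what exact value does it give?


Prefactor -3/2, argument 1: 2F1 with upper {-2/9, 2} over lower {95/18}. Verdict: this is Gauss's theorem (I1) (x = 1: the Gamma ratio telescopes since c-a-b = 7/2 > 0 and a = 2 in Z>0). Hence: -649/486.

Key step: t_0 being -3/2, roots of the ratio polynomials (C = -3/2) are the negated parameters.
Ratio: r(k) = 1 * (k-2/9) (k+2) / [(k+95/18) (k+1)] ; factor over Q: parameters, x = 1, and C = -3/2.


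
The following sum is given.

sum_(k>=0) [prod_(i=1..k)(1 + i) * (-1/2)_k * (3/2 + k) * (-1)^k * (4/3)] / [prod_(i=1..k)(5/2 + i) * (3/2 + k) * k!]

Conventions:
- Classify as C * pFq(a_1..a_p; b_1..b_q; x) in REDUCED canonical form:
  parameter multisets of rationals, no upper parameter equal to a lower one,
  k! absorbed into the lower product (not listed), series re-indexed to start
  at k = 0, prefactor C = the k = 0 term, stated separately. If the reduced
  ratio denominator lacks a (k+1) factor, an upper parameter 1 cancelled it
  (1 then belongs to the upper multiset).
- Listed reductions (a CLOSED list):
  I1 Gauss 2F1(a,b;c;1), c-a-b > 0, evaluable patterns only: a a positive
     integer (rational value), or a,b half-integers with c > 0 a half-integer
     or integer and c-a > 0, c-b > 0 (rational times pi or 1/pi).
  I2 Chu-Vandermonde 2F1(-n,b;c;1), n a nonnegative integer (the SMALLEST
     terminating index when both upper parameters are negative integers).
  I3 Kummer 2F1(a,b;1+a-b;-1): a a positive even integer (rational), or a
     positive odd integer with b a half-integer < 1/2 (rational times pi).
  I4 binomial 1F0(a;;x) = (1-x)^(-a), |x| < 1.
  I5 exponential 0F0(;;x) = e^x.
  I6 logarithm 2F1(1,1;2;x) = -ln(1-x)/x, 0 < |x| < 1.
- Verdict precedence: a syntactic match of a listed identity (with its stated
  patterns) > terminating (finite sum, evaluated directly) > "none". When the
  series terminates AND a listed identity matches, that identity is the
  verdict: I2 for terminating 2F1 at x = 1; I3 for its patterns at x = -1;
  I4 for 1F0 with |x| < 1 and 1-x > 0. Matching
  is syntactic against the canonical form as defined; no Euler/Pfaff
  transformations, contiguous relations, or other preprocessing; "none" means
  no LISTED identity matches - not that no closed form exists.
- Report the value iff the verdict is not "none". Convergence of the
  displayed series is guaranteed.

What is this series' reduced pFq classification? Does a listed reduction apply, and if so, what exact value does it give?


x = -1 here; the reduced form reads 2F1, upper {-1/2, 2}, lower {7/2}, C = 4/3. Verdict: Kummer (I3) applies (x = -1; c = 7/2 equals 1+a-b for upper {-1/2, 2}: listed pattern). Its exact value is 5/3.

Structural cue: with t_0 = 4/3, k + 3/2 divides numerator and denominator alike; C = 4/3, x = -1 after cancelling.
Step ratio: r(k) = (-1) * (k-1/2) (k+2) / [(k+7/2) (k+1)] - rational in k, leading ratio (-1); with t_0 = 4/3, classification follows.


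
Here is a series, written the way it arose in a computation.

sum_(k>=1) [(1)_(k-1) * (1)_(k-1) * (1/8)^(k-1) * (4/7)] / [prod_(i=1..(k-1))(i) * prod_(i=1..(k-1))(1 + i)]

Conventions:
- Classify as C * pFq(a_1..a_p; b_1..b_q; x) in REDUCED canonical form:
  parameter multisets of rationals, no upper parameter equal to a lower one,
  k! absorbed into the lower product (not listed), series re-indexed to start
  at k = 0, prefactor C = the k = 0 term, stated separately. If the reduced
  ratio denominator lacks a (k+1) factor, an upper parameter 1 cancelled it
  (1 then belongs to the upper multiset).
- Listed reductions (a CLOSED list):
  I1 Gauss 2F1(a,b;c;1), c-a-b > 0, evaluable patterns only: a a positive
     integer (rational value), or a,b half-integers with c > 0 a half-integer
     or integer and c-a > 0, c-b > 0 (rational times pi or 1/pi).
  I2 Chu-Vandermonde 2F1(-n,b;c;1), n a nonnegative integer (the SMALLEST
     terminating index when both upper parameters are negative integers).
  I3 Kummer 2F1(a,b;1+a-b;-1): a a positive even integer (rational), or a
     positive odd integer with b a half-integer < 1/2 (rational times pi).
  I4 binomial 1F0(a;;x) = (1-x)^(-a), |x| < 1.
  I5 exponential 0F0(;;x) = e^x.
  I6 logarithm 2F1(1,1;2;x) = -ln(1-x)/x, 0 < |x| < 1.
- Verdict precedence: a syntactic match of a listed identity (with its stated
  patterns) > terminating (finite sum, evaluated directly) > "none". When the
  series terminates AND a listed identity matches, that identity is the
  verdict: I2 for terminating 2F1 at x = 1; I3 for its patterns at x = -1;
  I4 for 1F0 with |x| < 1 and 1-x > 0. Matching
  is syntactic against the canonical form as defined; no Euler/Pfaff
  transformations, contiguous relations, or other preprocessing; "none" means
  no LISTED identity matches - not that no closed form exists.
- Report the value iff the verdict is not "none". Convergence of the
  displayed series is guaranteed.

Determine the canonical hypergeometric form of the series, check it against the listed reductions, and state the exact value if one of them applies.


With C = 4/7: the canonical form is 2F1(1, 1; 2; 1/8). Verdict: the I6 logarithm reduction applies (the logarithm: parameters (1,1;2), x = 1/8). Sum: (-32/7) * ln(7/8).

Key observation: from the first term 4/7: the product of the first k integers (C = 4/7) is k!.
Ratio: r(k) = (1/8) * (k+1) (k+1) / [(k+2) (k+1)] ; factor over Q: parameters, x = (1/8), and C = 4/7.


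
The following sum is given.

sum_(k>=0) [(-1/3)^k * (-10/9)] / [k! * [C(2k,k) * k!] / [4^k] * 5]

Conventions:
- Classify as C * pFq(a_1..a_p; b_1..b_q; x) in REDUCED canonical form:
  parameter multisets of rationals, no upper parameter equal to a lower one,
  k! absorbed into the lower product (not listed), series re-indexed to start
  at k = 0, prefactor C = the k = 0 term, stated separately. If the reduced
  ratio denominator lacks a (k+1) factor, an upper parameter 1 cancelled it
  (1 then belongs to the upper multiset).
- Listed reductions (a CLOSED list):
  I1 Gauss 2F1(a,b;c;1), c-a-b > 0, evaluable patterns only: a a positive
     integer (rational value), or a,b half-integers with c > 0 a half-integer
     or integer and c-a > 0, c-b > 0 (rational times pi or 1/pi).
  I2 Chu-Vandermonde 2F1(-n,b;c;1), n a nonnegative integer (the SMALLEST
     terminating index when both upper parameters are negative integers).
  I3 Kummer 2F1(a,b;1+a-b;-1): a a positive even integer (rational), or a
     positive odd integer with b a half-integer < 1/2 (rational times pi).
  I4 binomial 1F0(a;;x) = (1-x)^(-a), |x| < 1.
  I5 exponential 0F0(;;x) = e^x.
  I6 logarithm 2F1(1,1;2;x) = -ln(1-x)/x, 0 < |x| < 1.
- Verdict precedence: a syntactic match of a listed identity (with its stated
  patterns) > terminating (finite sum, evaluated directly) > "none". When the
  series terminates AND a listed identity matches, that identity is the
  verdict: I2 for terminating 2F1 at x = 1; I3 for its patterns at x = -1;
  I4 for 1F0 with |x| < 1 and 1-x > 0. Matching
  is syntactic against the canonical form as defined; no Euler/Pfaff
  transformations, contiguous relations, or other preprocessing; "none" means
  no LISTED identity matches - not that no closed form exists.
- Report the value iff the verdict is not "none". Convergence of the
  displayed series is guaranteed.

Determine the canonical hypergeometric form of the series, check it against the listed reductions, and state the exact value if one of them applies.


The series (x = -1/3) is 0F1: upper {-}, lower {1/2}, prefactor -2/9. Verdict: none (x = -1/3): each listed identity misses the multisets {-} ; {1/2}.

Key step: t_0 being -2/9, the lower central binomial (C = -2/9) hides (1/2)_k.
Step ratio: r(k) = (-1/3) * 1 / [(k+1/2) (k+1)] - rational in k. x = (-1/3); t_0 = -2/9; negate the roots.


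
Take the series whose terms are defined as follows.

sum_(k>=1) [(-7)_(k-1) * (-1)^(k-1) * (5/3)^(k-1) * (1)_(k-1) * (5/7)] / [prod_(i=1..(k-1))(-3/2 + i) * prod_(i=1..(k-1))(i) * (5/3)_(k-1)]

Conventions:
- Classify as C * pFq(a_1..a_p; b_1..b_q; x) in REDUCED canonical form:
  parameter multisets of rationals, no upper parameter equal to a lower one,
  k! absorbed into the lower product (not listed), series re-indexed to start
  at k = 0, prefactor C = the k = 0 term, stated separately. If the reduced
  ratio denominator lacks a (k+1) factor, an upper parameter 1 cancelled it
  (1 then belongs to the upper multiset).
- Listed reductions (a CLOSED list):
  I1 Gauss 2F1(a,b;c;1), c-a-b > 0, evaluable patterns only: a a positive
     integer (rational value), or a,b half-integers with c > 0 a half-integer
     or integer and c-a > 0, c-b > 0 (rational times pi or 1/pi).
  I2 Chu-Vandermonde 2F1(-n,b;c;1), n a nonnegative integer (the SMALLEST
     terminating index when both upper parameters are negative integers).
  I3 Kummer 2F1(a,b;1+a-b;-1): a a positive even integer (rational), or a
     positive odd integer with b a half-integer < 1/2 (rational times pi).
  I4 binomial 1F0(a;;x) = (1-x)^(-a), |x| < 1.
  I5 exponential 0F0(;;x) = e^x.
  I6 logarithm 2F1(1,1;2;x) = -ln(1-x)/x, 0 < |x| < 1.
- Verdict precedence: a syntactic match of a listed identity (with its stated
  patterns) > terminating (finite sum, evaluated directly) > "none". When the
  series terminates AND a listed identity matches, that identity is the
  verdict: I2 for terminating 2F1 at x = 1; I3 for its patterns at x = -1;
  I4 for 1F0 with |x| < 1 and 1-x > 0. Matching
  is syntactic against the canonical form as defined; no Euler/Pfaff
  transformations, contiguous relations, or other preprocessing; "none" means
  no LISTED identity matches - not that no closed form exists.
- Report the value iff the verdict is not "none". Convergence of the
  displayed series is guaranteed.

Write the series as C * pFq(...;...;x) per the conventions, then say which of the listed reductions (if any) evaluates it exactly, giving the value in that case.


x = -5/3 here; the reduced form reads 2F2, upper {-7, 1}, lower {-1/2, 5/3}, C = 5/7. Verdict: terminating at k = 7: the factor (-7)_k kills every later term; summing the 8 survivors is exact. Value: -1955097040/6954717.

Structural cue: from the first term 5/7: the (-1)^k factor (prefactor 5/7) folds into the argument's sign.
Adjacent-term ratio: r(k) = (-5/3) * (k-7) (k+1) / [(k-1/2) (k+5/3) (k+1)] ; factor over Q: parameters, x = (-5/3), and C = 5/7.


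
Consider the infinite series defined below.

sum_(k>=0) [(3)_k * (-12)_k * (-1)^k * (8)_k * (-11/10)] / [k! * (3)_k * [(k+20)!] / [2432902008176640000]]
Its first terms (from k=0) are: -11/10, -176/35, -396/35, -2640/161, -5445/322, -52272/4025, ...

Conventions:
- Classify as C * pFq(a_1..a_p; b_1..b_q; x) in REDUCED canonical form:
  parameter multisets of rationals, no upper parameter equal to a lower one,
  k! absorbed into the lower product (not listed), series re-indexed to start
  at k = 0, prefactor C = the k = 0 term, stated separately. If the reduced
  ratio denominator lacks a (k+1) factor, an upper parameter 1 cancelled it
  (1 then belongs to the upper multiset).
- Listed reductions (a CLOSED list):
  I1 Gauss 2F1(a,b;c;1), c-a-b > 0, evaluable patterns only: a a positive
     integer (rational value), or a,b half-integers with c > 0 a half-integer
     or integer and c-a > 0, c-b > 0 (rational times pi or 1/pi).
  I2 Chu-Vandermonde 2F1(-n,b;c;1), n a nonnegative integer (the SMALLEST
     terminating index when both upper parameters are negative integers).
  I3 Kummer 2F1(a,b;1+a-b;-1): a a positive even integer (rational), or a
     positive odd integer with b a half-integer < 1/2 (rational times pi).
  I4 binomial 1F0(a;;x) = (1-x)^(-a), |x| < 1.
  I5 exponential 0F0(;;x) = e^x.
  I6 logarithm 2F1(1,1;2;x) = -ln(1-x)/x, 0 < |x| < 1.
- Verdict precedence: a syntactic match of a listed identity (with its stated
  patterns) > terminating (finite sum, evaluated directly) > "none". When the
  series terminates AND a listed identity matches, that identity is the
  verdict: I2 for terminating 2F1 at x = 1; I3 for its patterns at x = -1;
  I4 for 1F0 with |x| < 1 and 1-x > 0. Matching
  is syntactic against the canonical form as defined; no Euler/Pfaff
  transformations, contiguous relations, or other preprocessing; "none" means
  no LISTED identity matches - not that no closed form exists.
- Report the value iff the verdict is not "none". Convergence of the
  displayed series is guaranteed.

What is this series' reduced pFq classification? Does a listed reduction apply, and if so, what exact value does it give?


The tell: with t_0 = -11/10, the parameter 3 appears in both the upper and lower lists and cancels.
Step ratio: r(k) = (-1) * (k-12) (k+8) / [(k+21) (k+1)] - poly over poly, x = (-1) from leading terms; C = -11/10 at k = 0.

At argument -1: a 2F1 with upper {-12, 8}, lower {21}, scaled by C = -11/10. Verdict: the Kummer evaluation I3 applies (x = -1; c = 21 equals 1+a-b for upper {-12, 8}: listed pattern). Its exact value is -10659/140.
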